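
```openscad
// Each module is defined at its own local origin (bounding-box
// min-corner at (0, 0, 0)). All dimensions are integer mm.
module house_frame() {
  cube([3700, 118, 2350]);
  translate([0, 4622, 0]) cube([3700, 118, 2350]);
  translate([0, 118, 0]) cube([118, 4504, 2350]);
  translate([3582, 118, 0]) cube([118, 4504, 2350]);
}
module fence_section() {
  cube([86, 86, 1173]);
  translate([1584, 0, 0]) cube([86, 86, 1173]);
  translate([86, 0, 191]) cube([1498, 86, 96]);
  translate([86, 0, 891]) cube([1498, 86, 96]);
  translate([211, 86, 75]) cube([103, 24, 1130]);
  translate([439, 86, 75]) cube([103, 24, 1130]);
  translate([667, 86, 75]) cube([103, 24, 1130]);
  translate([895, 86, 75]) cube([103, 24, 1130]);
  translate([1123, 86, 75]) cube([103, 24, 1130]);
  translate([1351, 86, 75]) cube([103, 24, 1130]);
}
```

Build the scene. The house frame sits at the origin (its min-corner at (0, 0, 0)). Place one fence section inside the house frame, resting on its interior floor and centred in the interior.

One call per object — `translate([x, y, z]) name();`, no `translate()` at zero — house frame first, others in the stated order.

house_frame();
translate([1015, 2315, 0]) fence_section();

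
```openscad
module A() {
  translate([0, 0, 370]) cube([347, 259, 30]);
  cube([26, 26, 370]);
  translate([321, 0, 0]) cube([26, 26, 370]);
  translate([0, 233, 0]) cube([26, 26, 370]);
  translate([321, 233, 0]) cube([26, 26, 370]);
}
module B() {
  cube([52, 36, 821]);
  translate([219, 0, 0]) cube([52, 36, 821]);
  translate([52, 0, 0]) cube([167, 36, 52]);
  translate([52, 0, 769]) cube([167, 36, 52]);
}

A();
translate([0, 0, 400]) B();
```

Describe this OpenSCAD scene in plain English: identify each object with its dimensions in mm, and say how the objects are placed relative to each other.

A is a four-legged stool. The seat is a 347×259×30 mm slab whose top surface is at z = 400 mm; four square legs, each 26×26 mm in cross-section, run from the floor (z = 0) to the underside of the seat, each flush with a corner of the seat.

B is a rectangular picture frame lying in the x–z plane (depth along y). The opening is 167 mm wide (x) by 717 mm tall (z), surrounded by a border 52 mm wide on all four sides. The frame is 36 mm deep and is made of two full-height vertical stiles with two horizontal rails fitted between them.

The picture frame is on top of the stool.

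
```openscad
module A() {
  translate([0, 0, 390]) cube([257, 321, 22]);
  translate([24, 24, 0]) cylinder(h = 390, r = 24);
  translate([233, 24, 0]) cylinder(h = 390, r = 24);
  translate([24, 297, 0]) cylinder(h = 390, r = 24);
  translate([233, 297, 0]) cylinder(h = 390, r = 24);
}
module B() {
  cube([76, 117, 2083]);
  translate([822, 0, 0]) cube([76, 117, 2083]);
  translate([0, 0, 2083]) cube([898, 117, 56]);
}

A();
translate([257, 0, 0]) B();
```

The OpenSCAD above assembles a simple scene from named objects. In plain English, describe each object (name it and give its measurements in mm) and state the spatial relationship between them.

A is a simple wooden stool: a rectangular seat 257 mm (x) by 321 mm (y), 22 mm thick, top face at z = 412 mm, on four round legs, each 48 mm in diameter. The legs rest on z = 0, each leg's axis is inset half a diameter from the nearest pair of seat edges (so the leg's bounding box is flush with the corner).

B is a door frame. The clear opening is 746 mm wide and 2083 mm high. Two 76 mm wide jambs, 117 mm deep, stand either side of the opening from the floor to the top of the opening. A 56 mm thick head sits across the top of both jambs, spanning the full outside width of the frame.

The door frame is against the stool's +x side, with their −y faces flush.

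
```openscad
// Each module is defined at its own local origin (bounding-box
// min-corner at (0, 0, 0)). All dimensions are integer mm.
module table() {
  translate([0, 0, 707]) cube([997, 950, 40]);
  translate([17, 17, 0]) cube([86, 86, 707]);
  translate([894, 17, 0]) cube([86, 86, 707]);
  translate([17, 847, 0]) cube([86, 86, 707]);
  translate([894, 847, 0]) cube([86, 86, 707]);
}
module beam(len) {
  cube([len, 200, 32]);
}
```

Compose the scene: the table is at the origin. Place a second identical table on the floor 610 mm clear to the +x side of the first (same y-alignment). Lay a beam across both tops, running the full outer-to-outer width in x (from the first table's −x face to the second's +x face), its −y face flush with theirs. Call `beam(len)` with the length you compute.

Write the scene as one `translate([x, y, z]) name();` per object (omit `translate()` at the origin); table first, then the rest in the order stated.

table();
translate([1607, 0, 0]) table();
translate([0, 0, 747]) beam(2604);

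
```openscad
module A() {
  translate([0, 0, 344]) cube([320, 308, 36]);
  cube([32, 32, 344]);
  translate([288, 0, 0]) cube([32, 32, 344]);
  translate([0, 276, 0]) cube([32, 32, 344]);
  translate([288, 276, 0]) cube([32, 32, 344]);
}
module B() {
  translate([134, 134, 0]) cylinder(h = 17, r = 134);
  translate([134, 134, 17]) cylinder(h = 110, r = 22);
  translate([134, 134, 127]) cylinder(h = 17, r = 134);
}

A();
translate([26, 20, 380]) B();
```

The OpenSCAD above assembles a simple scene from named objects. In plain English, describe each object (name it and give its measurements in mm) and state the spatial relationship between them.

A is a four-legged stool. The seat is a 320×308×36 mm slab whose top surface is at z = 380 mm; four square legs, each 32×32 mm in cross-section, run from the floor (z = 0) to the underside of the seat, each flush with a corner of the seat.

B is a spool: two coaxial disc flanges of radius 134 mm and thickness 17 mm, joined by a core cylinder of radius 22 mm and height 110 mm. The lower flange rests on z = 0 and the three cylinders share a vertical axis.

The spool is on top of the stool, centred.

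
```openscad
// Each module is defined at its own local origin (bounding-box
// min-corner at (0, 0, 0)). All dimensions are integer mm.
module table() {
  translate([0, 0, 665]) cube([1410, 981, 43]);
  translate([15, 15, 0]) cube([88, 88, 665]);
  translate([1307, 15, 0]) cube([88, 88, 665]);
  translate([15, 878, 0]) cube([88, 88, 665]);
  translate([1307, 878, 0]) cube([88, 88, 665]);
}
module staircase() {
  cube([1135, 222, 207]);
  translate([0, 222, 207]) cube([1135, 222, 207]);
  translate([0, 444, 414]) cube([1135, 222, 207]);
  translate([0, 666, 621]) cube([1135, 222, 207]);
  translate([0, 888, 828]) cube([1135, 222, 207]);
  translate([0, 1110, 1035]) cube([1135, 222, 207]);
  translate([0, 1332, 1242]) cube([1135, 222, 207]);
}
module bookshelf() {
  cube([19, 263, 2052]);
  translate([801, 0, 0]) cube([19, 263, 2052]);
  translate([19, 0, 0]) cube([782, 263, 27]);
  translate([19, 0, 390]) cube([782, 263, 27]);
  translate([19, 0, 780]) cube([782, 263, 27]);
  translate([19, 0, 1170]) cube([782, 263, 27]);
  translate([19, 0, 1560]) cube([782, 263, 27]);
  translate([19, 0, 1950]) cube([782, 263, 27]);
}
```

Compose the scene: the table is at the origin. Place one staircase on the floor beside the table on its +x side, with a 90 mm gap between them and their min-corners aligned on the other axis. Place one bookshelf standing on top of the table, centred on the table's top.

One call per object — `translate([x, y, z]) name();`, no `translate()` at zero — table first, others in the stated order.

table();
translate([1500, 0, 0]) staircase();
translate([295, 359, 708]) bookshelf();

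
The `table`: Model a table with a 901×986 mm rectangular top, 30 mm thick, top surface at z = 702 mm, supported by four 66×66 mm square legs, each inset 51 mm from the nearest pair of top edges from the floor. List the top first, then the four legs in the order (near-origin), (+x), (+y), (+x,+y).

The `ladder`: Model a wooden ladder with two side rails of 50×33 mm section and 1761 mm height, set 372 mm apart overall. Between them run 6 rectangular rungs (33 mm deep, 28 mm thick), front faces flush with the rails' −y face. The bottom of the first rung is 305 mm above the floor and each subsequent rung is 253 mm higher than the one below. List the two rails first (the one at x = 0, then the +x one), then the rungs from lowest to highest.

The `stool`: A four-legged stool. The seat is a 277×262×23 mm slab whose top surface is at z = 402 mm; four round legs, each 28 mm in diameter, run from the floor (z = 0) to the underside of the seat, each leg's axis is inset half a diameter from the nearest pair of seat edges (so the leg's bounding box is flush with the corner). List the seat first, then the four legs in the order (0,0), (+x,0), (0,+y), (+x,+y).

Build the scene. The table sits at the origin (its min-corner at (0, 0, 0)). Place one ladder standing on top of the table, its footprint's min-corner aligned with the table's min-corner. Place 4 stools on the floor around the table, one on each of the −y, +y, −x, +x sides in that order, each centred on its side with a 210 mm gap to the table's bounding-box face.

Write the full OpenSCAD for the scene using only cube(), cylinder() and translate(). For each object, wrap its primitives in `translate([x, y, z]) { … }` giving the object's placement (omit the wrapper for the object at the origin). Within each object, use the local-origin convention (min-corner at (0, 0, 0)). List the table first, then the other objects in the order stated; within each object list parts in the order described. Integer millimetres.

translate([0, 0, 672]) cube([901, 986, 30]);
translate([51, 51, 0]) cube([66, 66, 672]);
translate([784, 51, 0]) cube([66, 66, 672]);
translate([51, 869, 0]) cube([66, 66, 672]);
translate([784, 869, 0]) cube([66, 66, 672]);
translate([0, 0, 702]) {
  cube([50, 33, 1761]);
  translate([322, 0, 0]) cube([50, 33, 1761]);
  translate([50, 0, 305]) cube([272, 33, 28]);
  translate([50, 0, 558]) cube([272, 33, 28]);
  translate([50, 0, 811]) cube([272, 33, 28]);
  translate([50, 0, 1064]) cube([272, 33, 28]);
  translate([50, 0, 1317]) cube([272, 33, 28]);
  translate([50, 0, 1570]) cube([272, 33, 28]);
}
translate([312, -472, 0]) {
  translate([0, 0, 379]) cube([277, 262, 23]);
  translate([14, 14, 0]) cylinder(h = 379, r = 14);
  translate([263, 14, 0]) cylinder(h = 379, r = 14);
  translate([14, 248, 0]) cylinder(h = 379, r = 14);
  translate([263, 248, 0]) cylinder(h = 379, r = 14);
}
translate([312, 1196, 0]) {
  translate([0, 0, 379]) cube([277, 262, 23]);
  translate([14, 14, 0]) cylinder(h = 379, r = 14);
  translate([263, 14, 0]) cylinder(h = 379, r = 14);
  translate([14, 248, 0]) cylinder(h = 379, r = 14);
  translate([263, 248, 0]) cylinder(h = 379, r = 14);
}
translate([-487, 362, 0]) {
  translate([0, 0, 379]) cube([277, 262, 23]);
  translate([14, 14, 0]) cylinder(h = 379, r = 14);
  translate([263, 14, 0]) cylinder(h = 379, r = 14);
  translate([14, 248, 0]) cylinder(h = 379, r = 14);
  translate([263, 248, 0]) cylinder(h = 379, r = 14);
}
translate([1111, 362, 0]) {
  translate([0, 0, 379]) cube([277, 262, 23]);
  translate([14, 14, 0]) cylinder(h = 379, r = 14);
  translate([263, 14, 0]) cylinder(h = 379, r = 14);
  translate([14, 248, 0]) cylinder(h = 379, r = 14);
  translate([263, 248, 0]) cylinder(h = 379, r = 14);
}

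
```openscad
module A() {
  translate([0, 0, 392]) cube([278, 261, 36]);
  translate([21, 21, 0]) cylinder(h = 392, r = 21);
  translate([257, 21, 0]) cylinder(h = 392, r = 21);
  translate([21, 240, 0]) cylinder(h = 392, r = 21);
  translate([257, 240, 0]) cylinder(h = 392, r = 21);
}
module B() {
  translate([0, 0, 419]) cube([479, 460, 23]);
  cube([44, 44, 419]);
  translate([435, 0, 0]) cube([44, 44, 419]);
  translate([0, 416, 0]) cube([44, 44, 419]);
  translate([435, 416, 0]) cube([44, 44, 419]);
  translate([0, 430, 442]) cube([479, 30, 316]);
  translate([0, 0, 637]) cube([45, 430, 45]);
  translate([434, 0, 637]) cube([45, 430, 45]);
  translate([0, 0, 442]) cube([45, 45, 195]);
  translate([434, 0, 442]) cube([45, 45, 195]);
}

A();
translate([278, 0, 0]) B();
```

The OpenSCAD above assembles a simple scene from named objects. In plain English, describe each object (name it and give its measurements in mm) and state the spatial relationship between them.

A is a simple wooden stool: a rectangular seat 278 mm (x) by 261 mm (y), 36 mm thick, top face at z = 428 mm, on four round legs, each 42 mm in diameter. The legs rest on z = 0, each leg's axis is inset half a diameter from the nearest pair of seat edges (so the leg's bounding box is flush with the corner).

B is a chair. The seat is a 479×460×23 mm slab with its top at z = 442 mm, on four 44×44 mm corner legs (flush with the seat edges, standing on z = 0). A flat backrest 30 mm thick, 316 mm tall, spans the full seat width and rises from the seat top along its +y edge, rear face flush with the rear of the seat. Two armrests of 45×45 mm section run along each side from the seat's front edge to the front of the backrest, top faces 240 mm above the seat top and outer faces flush with the seat's x-edges; a 45×45 mm post under the front of each armrest stands on the seat at the front corner.

The chair is against the stool's +x side, with their −y faces flush.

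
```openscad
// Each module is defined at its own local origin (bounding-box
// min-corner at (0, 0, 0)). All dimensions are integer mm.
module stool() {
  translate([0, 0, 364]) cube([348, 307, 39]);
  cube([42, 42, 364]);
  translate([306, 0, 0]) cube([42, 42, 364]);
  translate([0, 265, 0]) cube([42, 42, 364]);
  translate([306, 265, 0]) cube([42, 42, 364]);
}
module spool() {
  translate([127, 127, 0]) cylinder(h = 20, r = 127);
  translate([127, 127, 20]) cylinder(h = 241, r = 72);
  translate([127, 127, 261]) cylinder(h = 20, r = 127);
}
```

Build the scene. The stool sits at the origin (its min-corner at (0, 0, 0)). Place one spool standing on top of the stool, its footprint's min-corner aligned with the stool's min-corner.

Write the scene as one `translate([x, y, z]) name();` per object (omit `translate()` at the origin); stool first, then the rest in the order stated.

stool();
translate([0, 0, 403]) spool();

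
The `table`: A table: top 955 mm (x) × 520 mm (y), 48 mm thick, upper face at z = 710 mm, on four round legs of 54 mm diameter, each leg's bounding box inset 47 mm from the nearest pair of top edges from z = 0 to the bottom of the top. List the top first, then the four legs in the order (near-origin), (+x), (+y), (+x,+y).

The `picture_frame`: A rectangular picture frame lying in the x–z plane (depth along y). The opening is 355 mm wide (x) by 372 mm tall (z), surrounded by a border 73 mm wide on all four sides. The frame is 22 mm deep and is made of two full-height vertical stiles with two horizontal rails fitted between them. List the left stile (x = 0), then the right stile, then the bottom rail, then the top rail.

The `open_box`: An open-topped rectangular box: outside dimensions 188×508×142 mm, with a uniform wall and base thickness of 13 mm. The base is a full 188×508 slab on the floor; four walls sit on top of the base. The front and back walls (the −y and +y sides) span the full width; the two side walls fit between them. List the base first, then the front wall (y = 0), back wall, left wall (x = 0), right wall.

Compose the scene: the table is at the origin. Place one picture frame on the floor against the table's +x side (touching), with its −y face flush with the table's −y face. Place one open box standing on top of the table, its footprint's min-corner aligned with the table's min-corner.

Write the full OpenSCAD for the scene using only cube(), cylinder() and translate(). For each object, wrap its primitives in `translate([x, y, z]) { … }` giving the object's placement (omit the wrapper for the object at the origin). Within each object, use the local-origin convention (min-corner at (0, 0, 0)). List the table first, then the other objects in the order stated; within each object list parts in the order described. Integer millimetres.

translate([0, 0, 662]) cube([955, 520, 48]);
translate([74, 74, 0]) cylinder(h = 662, r = 27);
translate([881, 74, 0]) cylinder(h = 662, r = 27);
translate([74, 446, 0]) cylinder(h = 662, r = 27);
translate([881, 446, 0]) cylinder(h = 662, r = 27);
translate([955, 0, 0]) {
  cube([73, 22, 518]);
  translate([428, 0, 0]) cube([73, 22, 518]);
  translate([73, 0, 0]) cube([355, 22, 73]);
  translate([73, 0, 445]) cube([355, 22, 73]);
}
translate([0, 0, 710]) {
  cube([188, 508, 13]);
  translate([0, 0, 13]) cube([188, 13, 129]);
  translate([0, 495, 13]) cube([188, 13, 129]);
  translate([0, 13, 13]) cube([13, 482, 129]);
  translate([175, 13, 13]) cube([13, 482, 129]);
}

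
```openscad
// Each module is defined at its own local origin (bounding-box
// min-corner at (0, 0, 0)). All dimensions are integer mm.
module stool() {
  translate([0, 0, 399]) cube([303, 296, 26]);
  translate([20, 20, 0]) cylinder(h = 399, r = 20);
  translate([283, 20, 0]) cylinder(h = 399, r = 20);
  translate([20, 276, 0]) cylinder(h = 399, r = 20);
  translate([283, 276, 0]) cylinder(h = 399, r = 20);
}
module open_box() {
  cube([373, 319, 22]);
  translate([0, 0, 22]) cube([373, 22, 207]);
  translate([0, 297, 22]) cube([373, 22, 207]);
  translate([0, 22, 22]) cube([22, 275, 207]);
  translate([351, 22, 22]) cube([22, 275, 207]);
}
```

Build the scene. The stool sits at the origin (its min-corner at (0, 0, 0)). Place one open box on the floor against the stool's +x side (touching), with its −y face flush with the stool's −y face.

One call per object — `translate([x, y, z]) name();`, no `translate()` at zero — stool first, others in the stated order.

stool();
translate([303, 0, 0]) open_box();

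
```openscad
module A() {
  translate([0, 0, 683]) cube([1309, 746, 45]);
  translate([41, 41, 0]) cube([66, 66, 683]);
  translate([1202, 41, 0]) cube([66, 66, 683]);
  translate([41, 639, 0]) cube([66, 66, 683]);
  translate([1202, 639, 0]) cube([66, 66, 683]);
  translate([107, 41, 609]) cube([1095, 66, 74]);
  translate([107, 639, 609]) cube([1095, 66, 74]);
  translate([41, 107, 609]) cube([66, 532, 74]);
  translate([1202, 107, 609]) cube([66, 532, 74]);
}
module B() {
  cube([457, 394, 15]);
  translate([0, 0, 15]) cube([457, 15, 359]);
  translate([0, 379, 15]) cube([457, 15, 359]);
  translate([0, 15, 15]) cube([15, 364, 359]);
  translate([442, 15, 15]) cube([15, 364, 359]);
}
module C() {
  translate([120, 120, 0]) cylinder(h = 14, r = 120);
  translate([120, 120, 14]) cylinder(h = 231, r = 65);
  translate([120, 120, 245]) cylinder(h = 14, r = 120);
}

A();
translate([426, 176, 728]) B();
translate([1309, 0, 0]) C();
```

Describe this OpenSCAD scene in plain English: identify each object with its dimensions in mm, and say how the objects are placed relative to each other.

A is a table: top 1309 mm (x) × 746 mm (y), 45 mm thick, upper face at z = 728 mm, on four 66×66 mm square legs, each inset 41 mm from the nearest pair of top edges, running from z = 0 to the bottom of the top. Four apron rails, 66 mm thick and 74 mm tall, run between adjacent legs with their top edges flush with the underside of the top and their outer faces flush with the legs' outer faces.

B is an open storage box with external size 457×394×374 mm and wall thickness 15 mm (the base is also 15 mm thick). The base covers the whole footprint; the four walls stand on the base, with the y-facing walls full-width and the x-facing walls fitting between their inner faces.

C is a spool: two coaxial disc flanges of radius 120 mm and thickness 14 mm, joined by a core cylinder of radius 65 mm and height 231 mm. The lower flange rests on z = 0 and the three cylinders share a vertical axis.

The open box is on top of the table, centred. The spool is against the table's +x side, with their −y faces flush.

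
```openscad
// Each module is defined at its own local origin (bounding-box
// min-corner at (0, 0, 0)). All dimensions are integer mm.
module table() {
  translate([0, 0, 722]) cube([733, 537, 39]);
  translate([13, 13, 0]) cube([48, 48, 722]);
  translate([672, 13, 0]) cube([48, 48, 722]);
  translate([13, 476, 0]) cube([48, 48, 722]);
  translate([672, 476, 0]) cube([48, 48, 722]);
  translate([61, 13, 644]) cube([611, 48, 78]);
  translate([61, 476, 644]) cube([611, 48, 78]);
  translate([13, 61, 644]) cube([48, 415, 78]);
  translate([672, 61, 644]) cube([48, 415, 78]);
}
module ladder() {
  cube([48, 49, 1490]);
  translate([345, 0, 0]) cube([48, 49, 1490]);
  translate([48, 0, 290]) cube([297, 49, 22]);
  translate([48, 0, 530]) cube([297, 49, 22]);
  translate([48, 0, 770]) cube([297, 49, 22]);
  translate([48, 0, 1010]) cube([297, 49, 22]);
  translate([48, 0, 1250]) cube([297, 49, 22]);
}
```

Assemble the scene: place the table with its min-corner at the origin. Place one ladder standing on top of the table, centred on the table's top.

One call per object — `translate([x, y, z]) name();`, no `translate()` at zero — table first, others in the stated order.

table();
translate([170, 244, 761]) ladder();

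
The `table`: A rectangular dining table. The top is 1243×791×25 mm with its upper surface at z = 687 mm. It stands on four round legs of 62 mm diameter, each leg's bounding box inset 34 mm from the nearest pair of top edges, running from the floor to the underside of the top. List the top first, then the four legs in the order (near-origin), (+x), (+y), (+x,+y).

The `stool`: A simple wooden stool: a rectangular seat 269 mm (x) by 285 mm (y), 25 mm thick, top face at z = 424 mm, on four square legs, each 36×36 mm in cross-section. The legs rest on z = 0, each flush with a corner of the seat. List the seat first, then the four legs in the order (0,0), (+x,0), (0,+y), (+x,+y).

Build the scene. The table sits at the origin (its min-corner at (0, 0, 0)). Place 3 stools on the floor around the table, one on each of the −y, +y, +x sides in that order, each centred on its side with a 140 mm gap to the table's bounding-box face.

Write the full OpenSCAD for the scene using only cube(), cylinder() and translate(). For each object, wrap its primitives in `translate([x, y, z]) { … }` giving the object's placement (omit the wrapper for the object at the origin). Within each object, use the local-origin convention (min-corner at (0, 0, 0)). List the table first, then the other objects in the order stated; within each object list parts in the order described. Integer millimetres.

translate([0, 0, 662]) cube([1243, 791, 25]);
translate([65, 65, 0]) cylinder(h = 662, r = 31);
translate([1178, 65, 0]) cylinder(h = 662, r = 31);
translate([65, 726, 0]) cylinder(h = 662, r = 31);
translate([1178, 726, 0]) cylinder(h = 662, r = 31);
translate([487, -425, 0]) {
  translate([0, 0, 399]) cube([269, 285, 25]);
  cube([36, 36, 399]);
  translate([233, 0, 0]) cube([36, 36, 399]);
  translate([0, 249, 0]) cube([36, 36, 399]);
  translate([233, 249, 0]) cube([36, 36, 399]);
}
translate([487, 931, 0]) {
  translate([0, 0, 399]) cube([269, 285, 25]);
  cube([36, 36, 399]);
  translate([233, 0, 0]) cube([36, 36, 399]);
  translate([0, 249, 0]) cube([36, 36, 399]);
  translate([233, 249, 0]) cube([36, 36, 399]);
}
translate([1383, 253, 0]) {
  translate([0, 0, 399]) cube([269, 285, 25]);
  cube([36, 36, 399]);
  translate([233, 0, 0]) cube([36, 36, 399]);
  translate([0, 249, 0]) cube([36, 36, 399]);
  translate([233, 249, 0]) cube([36, 36, 399]);
}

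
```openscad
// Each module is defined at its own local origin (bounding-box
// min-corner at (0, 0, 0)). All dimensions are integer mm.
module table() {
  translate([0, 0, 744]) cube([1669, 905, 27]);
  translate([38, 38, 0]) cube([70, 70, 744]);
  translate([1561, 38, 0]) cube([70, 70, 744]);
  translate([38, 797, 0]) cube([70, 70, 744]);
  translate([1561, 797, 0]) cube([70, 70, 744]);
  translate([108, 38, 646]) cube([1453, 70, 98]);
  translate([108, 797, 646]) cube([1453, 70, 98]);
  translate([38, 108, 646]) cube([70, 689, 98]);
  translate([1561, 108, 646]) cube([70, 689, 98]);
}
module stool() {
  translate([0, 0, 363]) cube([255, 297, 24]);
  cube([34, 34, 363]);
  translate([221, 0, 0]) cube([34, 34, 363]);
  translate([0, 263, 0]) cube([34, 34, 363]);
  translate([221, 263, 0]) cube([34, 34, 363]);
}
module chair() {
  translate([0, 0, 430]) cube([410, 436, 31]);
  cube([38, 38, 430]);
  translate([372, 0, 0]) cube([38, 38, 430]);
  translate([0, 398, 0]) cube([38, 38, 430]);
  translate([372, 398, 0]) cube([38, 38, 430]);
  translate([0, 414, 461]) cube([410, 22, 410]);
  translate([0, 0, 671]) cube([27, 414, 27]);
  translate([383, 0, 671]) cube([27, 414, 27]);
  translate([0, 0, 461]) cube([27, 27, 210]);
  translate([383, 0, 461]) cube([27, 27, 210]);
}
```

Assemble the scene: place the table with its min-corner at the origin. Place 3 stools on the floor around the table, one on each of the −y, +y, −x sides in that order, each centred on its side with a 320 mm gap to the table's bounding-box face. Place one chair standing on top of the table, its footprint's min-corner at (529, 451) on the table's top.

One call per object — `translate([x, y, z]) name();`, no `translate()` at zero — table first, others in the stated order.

table();
translate([707, -617, 0]) stool();
translate([707, 1225, 0]) stool();
translate([-575, 304, 0]) stool();
translate([529, 451, 771]) chair();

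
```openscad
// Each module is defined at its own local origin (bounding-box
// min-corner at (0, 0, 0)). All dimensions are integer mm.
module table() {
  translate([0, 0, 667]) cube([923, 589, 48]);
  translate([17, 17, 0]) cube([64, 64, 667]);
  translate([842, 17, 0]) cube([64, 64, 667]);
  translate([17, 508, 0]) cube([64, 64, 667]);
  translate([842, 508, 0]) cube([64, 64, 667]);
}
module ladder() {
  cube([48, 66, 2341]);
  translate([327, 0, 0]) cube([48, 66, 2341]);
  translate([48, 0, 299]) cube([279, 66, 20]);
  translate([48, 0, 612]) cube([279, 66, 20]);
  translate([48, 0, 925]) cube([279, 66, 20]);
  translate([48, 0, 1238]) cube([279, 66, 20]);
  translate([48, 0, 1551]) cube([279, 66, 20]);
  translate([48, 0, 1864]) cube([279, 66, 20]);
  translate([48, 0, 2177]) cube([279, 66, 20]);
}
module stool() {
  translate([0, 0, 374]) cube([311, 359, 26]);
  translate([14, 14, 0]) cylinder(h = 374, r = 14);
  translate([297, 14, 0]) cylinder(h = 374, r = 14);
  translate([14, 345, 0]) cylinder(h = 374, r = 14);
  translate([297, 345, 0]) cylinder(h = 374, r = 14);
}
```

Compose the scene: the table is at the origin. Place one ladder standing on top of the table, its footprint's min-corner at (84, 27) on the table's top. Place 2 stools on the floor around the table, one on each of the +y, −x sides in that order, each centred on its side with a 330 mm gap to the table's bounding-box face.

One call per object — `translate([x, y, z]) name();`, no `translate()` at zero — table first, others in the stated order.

table();
translate([84, 27, 715]) ladder();
translate([306, 919, 0]) stool();
translate([-641, 115, 0]) stool();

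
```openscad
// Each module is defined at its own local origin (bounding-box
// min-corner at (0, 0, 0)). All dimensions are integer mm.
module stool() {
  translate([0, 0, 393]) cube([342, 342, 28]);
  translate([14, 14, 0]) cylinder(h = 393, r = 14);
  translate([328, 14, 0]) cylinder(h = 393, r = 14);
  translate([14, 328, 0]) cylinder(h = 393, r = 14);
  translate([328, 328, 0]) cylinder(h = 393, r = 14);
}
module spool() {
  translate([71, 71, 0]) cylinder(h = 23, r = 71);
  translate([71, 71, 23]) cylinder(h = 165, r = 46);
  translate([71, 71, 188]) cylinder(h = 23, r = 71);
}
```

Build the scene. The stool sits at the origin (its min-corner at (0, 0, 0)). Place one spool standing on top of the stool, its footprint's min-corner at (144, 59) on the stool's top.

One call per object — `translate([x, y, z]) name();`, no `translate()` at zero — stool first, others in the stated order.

stool();
translate([144, 59, 421]) spool();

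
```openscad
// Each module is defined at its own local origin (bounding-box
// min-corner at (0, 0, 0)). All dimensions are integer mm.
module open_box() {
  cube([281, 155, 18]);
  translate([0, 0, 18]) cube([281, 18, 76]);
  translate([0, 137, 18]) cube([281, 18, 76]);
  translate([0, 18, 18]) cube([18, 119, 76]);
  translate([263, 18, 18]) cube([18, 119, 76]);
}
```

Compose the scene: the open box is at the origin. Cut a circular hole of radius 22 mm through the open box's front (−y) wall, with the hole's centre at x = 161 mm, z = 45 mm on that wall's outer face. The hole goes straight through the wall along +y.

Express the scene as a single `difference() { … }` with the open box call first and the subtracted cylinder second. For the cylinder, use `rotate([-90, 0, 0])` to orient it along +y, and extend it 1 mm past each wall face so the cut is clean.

difference() {
  open_box();
  translate([161, -1, 45]) rotate([-90, 0, 0]) cylinder(h = 20, r = 22);
}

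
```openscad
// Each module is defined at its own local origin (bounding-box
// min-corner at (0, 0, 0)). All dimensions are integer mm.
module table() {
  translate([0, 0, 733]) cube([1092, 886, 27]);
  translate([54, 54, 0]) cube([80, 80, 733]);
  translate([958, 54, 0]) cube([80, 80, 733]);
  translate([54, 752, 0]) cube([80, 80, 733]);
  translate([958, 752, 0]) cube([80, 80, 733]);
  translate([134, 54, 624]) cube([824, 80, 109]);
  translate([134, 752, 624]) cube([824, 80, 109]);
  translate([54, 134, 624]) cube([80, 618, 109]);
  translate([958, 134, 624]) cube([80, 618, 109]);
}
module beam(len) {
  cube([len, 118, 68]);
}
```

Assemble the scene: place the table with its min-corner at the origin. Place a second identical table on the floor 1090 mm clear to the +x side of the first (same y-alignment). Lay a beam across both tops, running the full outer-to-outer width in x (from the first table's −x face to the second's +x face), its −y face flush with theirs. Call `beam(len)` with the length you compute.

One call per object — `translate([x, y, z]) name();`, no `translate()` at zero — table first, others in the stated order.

table();
translate([2182, 0, 0]) table();
translate([0, 0, 760]) beam(3274);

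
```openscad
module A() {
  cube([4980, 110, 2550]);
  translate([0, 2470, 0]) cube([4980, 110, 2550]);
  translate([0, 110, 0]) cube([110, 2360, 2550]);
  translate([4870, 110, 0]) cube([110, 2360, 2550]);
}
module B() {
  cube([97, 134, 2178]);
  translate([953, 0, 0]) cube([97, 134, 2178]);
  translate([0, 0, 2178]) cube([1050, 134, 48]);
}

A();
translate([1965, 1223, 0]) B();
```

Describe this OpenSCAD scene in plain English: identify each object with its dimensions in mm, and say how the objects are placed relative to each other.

A is a box-shaped house frame (walls only): outside footprint 4980×2580 mm, wall height 2550 mm, wall thickness 110 mm. The two y-facing walls run the full x-width; the two x-facing walls fit between the inner faces of the y-facing walls.

B is a door frame. The clear opening is 856 mm wide and 2178 mm high. Two 97 mm wide jambs, 134 mm deep, stand either side of the opening from the floor to the top of the opening. A 48 mm thick head sits across the top of both jambs, spanning the full outside width of the frame.

The door frame sits inside the house frame, centred.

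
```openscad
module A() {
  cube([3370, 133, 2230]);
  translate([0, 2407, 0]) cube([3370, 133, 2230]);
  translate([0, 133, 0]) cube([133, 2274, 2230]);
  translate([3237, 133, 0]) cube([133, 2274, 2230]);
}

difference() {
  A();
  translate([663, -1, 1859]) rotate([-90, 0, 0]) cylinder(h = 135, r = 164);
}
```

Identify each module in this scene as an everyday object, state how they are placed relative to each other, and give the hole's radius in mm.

A is a house frame. The house frame has a circular hole through its front wall. The hole's radius is 164 mm.

The subtracted cylinder has r = 164 mm.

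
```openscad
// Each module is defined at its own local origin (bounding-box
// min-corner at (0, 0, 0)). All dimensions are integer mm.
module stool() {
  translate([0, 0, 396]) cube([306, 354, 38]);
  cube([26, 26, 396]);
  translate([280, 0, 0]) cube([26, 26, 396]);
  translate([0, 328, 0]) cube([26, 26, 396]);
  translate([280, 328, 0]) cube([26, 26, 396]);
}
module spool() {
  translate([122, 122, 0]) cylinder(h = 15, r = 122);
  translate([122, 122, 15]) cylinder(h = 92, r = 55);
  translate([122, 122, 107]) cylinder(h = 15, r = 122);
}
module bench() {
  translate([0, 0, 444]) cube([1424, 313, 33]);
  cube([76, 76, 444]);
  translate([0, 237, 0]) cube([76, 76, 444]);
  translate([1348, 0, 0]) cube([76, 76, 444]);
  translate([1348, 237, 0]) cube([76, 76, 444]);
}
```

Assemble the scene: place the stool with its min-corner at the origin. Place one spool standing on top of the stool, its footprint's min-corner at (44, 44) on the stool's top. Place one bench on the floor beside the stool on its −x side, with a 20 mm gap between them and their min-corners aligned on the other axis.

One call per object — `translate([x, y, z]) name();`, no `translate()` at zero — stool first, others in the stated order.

stool();
translate([44, 44, 434]) spool();
translate([-1444, 0, 0]) bench();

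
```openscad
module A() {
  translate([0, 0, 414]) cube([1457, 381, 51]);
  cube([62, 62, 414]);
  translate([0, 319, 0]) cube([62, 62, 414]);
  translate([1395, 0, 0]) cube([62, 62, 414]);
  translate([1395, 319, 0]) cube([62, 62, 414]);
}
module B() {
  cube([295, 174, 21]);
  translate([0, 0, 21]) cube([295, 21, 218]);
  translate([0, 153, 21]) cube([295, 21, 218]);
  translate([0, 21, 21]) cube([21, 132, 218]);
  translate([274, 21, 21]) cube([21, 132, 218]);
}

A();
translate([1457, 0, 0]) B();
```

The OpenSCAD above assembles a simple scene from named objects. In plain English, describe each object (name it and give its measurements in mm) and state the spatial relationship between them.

A is a long wooden bench with a 1457 mm (x) × 381 mm (y) seat, 51 mm thick, its top surface 465 mm above the floor. Four 62 mm square legs at the seat corners, flush with the edges, run from z = 0 to the seat underside.

B is an open storage box with external size 295×174×239 mm and wall thickness 21 mm (the base is also 21 mm thick). The base covers the whole footprint; the four walls stand on the base, with the y-facing walls full-width and the x-facing walls fitting between their inner faces.

The open box is against the bench's +x side, with their −y faces flush.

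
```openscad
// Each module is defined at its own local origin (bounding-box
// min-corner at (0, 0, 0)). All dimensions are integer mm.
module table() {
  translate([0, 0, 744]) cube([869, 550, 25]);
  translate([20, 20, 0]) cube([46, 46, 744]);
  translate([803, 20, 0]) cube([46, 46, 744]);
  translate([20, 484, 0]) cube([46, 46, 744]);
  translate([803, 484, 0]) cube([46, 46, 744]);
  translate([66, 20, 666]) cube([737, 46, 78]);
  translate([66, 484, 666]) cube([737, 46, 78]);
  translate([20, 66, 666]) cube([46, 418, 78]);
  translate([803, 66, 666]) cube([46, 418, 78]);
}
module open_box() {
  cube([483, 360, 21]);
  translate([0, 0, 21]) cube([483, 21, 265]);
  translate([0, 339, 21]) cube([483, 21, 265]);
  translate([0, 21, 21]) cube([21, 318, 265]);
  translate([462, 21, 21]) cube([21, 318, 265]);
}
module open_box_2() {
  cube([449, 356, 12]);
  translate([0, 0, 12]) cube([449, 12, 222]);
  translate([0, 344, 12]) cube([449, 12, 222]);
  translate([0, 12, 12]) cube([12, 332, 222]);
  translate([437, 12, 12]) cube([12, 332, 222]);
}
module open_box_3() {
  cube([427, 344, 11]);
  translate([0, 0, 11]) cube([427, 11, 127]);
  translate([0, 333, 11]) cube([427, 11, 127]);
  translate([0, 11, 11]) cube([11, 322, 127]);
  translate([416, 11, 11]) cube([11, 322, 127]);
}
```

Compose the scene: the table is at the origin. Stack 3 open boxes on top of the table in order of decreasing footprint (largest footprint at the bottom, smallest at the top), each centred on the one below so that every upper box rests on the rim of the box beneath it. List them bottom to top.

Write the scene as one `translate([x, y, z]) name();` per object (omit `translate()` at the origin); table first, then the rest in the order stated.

table();
translate([193, 95, 769]) open_box();
translate([210, 97, 1055]) open_box_2();
translate([221, 103, 1289]) open_box_3();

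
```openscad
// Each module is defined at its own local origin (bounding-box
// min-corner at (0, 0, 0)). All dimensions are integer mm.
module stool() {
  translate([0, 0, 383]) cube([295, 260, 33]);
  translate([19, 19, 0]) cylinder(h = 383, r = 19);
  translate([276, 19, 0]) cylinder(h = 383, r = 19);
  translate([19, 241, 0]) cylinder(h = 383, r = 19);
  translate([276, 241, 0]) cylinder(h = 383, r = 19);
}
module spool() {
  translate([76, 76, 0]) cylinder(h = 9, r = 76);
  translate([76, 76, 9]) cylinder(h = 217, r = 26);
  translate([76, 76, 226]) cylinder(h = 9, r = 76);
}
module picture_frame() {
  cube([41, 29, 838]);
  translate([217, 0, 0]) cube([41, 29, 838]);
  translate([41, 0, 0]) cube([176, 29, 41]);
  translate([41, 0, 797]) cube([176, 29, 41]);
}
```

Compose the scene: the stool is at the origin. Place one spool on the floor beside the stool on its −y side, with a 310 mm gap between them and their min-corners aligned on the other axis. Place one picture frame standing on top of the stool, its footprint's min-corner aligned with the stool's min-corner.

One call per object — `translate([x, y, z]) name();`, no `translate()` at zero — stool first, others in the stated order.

stool();
translate([0, -462, 0]) spool();
translate([0, 0, 416]) picture_frame();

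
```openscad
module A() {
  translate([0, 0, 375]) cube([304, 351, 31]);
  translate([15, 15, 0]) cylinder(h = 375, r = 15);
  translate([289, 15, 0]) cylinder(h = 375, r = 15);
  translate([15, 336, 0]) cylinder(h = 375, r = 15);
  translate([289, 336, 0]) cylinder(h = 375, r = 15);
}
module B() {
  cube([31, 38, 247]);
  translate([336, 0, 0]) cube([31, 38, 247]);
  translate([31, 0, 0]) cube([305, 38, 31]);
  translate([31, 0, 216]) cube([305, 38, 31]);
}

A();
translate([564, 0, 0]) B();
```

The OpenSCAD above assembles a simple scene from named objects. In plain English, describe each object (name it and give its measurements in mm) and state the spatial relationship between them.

A is a simple wooden stool: a rectangular seat 304 mm (x) by 351 mm (y), 31 mm thick, top face at z = 406 mm, on four round legs, each 30 mm in diameter. The legs rest on z = 0, each leg's axis is inset half a diameter from the nearest pair of seat edges (so the leg's bounding box is flush with the corner).

B is a picture frame with a 305×185 mm rectangular opening (x by z) and a uniform 31 mm border on every side. Frame depth is 38 mm along y. It is built from two vertical stiles running the full outside height and two horizontal rails spanning the gap between the stiles.

The picture frame is on the floor beside the stool on its +x side.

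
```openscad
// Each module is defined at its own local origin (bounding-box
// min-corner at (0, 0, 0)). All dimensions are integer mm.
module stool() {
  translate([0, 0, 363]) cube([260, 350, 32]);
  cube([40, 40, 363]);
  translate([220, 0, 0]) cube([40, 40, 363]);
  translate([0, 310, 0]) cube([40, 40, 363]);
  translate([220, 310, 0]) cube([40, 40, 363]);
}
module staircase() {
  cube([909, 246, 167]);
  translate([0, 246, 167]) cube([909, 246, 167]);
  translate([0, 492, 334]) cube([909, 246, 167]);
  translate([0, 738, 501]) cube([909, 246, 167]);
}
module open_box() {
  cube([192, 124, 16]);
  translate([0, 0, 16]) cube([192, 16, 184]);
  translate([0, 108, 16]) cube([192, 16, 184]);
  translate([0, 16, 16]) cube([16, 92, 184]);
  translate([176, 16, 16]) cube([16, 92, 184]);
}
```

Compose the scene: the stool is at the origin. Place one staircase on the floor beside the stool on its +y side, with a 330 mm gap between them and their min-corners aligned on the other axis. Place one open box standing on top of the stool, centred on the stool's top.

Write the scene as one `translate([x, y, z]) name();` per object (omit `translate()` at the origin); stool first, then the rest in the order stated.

stool();
translate([0, 680, 0]) staircase();
translate([34, 113, 395]) open_box();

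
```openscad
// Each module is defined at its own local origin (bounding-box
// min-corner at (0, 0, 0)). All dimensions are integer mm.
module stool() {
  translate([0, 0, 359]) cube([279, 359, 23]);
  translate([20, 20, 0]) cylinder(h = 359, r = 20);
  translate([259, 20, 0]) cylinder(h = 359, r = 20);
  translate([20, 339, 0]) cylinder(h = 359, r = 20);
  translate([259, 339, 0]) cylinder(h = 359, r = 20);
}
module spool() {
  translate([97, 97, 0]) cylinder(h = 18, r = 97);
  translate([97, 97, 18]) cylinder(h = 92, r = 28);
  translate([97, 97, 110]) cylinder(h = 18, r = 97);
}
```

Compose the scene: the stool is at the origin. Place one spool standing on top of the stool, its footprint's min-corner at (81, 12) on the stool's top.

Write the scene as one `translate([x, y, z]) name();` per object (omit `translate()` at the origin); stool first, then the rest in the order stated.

stool();
translate([81, 12, 382]) spool();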